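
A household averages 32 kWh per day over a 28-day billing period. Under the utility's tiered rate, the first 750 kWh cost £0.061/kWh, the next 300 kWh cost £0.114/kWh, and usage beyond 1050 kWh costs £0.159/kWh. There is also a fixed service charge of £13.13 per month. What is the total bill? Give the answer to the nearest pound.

Usage = 32 kWh/day × 28 days = 896 kWh
First 750 kWh × £0.061 = £45.75
Next 146 kWh × £0.114 = £16.64
Remaining tier: 0 kWh (not reached)
Energy charge = £62.39; + service £13.13 = £75.52 ≈ £76

£76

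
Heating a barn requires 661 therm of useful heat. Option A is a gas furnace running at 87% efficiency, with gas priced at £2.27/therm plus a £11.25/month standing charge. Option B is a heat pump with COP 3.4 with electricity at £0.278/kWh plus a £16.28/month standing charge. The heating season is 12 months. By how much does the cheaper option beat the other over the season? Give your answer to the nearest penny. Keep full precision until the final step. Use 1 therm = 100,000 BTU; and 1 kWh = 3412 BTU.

£80.31

Heat load = 661 therm × 100,000 = 66,100,000 BTU
Gas: input = 66,100,000 / 0.87 = 75,977,011 BTU = 759.8 therm → 759.8 × £2.27 = £1,724.68; + 12 × £11.25 standing = £1,859.68
Heat pump: 66,100,000 BTU / 3412 = 19,370 kWh heat; / 3.4 = 5,698 kWh in → × £0.278 = £1,584.01; + 12 × £16.28 standing = £1,779.37
Difference = |£1,859.68 − £1,779.37| = £80.31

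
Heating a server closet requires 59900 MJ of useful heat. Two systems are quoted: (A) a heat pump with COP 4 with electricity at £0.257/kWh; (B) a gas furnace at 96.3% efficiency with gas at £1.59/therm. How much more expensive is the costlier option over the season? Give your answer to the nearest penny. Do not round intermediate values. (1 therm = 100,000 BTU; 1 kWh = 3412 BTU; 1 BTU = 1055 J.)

Heat load = 59900 MJ = 59,900,000,000 J / 1055 = 56,777,251 BTU
Gas: input = 56,777,251 / 0.963 = 58,958,724 BTU = 589.6 therm → 589.6 × £1.59 = £937.44
Heat pump: 56,777,251 BTU / 3412 = 16,640 kWh heat; / 4 = 4,160 kWh in → × £0.257 = £1,069.15
Difference = |£937.44 − £1,069.15| = £131.71

£131.71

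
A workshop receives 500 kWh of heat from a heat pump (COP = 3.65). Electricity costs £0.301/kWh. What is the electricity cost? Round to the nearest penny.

£41.23

Electrical input = 500 kWh / 3.65 = 137 kWh
Cost = 137 × £0.301/kWh = £41.23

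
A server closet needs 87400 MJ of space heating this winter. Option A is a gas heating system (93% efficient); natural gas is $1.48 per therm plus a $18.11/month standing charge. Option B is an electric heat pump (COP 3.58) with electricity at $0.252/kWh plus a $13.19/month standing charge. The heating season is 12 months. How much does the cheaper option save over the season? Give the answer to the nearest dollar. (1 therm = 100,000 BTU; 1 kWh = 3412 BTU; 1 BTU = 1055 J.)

$332

Heat load = 87400 MJ = 87,400,000,000 J / 1055 = 82,843,602 BTU
Gas: input = 82,843,602 / 0.93 = 89,079,142 BTU = 890.8 therm → 890.8 × $1.48 = $1,318.37; + 12 × $18.11 standing = $1,535.69
Heat pump: 82,843,602 BTU / 3412 = 24,280 kWh heat; / 3.58 = 6,782 kWh in → × $0.252 = $1,709.10; + 12 × $13.19 standing = $1,867.38
Difference = |$1,535.69 − $1,867.38| = $331.69 ≈ $332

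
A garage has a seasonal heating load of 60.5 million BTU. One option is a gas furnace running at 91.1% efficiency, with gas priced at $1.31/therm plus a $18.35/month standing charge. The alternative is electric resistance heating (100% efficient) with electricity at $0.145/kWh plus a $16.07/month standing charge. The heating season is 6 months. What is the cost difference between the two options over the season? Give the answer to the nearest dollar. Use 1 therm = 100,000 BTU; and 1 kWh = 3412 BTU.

Heat load = 60.5 × 10⁶ BTU = 60,500,000 BTU
Gas: input = 60,500,000 / 0.911 = 66,410,538 BTU = 664.1 therm → 664.1 × $1.31 = $869.98; + 6 × $18.35 standing = $980.08
Electric: 60,500,000 BTU / 3412 = 17,730 kWh → × $0.145 = $2,571.07; + 6 × $16.07 standing = $2,667.49
Difference = |$980.08 − $2,667.49| = $1,687.41 ≈ $1687

$1687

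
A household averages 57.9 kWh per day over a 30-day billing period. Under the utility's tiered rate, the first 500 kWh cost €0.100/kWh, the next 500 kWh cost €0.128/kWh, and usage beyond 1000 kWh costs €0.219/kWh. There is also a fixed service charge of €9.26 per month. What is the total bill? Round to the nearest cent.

€284.66

Usage = 57.9 kWh/day × 30 days = 1737 kWh
First 500 kWh × €0.100 = €50.00
Next 500 kWh × €0.128 = €64.00
Remaining 737 kWh × €0.219 = €161.40
Energy charge = €275.40; + service €9.26 = €284.66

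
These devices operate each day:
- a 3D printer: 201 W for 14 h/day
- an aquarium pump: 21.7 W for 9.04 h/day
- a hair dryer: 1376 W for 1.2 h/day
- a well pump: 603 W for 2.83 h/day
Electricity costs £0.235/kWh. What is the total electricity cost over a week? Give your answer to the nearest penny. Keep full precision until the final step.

£10.48

3D printer: 201 W × 14 h × 7 d = 19,698 Wh = 19.7 kWh
aquarium pump: 21.7 W × 9.04 h × 7 d = 1,373 Wh = 1.373 kWh
hair dryer: 1376 W × 1.2 h × 7 d = 11,558 Wh = 11.56 kWh
well pump: 603 W × 2.83 h × 7 d = 11,945 Wh = 11.95 kWh
Total energy = 19.7 + 1.373 + 11.56 + 11.95 = 44.58 kWh
Cost = 44.58 kWh × £0.235 = £10.48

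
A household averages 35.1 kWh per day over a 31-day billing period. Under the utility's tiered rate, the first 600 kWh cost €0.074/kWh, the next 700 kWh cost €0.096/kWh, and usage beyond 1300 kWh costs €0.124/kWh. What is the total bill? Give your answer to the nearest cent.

€91.26

Usage = 35.1 kWh/day × 31 days = 1088.1 kWh
First 600 kWh × €0.074 = €44.40
Next 488.1 kWh × €0.096 = €46.86
Remaining tier: 0 kWh (not reached)
Total = €91.26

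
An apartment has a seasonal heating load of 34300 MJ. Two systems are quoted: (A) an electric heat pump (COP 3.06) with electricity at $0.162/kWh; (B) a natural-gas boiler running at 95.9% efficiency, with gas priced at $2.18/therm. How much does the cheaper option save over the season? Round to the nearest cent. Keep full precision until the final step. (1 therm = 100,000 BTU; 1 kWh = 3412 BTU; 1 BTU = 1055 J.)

Heat load = 34300 MJ = 34,300,000,000 J / 1055 = 32,511,848 BTU
Gas: input = 32,511,848 / 0.959 = 33,901,823 BTU = 339 therm → 339 × $2.18 = $739.06
Heat pump: 32,511,848 BTU / 3412 = 9,529 kWh heat; / 3.06 = 3,114 kWh in → × $0.162 = $504.46
Difference = |$739.06 − $504.46| = $234.60

$234.60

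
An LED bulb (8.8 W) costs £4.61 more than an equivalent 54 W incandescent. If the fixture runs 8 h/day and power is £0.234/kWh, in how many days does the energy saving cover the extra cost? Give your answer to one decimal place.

54.5 days

Power saved = 54 − 8.8 = 45.2 W
Daily energy saved = 45.2 W × 8 h = 361.6 Wh = 0.3616 kWh
Daily savings = 0.3616 × £0.234 = £0.0846
Payback = £4.61 / £0.0846 per day = 54.48 days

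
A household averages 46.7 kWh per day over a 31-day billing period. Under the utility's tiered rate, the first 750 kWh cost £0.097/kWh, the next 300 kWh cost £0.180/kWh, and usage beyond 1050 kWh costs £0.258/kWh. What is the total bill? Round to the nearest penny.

Usage = 46.7 kWh/day × 31 days = 1447.7 kWh
First 750 kWh × £0.097 = £72.75
Next 300 kWh × £0.180 = £54.00
Remaining 397.7 kWh × £0.258 = £102.61
Total = £229.36

£229.36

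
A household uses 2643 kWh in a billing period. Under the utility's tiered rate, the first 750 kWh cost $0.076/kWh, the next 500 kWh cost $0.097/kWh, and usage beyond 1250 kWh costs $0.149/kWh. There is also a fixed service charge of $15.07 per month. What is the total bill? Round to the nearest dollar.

First 750 kWh × $0.076 = $57.00
Next 500 kWh × $0.097 = $48.50
Remaining 1393 kWh × $0.149 = $207.56
Energy charge = $313.06; + service $15.07 = $328.13 ≈ $328

$328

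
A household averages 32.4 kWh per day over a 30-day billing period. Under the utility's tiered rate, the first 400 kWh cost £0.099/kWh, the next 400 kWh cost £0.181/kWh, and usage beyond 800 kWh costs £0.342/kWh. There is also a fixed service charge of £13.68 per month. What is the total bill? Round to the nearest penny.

Usage = 32.4 kWh/day × 30 days = 972 kWh
First 400 kWh × £0.099 = £39.60
Next 400 kWh × £0.181 = £72.40
Remaining 172 kWh × £0.342 = £58.82
Energy charge = £170.82; + service £13.68 = £184.50

£184.50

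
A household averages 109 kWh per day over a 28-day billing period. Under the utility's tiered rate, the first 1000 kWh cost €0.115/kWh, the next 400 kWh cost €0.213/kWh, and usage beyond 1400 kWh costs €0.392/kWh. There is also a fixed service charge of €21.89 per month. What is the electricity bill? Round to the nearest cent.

Usage = 109 kWh/day × 28 days = 3052 kWh
First 1000 kWh × €0.115 = €115.00
Next 400 kWh × €0.213 = €85.20
Remaining 1652 kWh × €0.392 = €647.58
Energy charge = €847.78; + service €21.89 = €869.67

€869.67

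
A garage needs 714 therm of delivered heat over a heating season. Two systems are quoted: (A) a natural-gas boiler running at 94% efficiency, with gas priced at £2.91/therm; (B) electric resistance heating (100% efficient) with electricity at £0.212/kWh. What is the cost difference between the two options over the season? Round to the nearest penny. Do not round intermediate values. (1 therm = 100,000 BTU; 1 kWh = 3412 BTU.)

£2225.98

Heat load = 714 therm × 100,000 = 71,400,000 BTU
Gas: input = 71,400,000 / 0.94 = 75,957,447 BTU = 759.6 therm → 759.6 × £2.91 = £2,210.36
Electric: 71,400,000 BTU / 3412 = 20,930 kWh → × £0.212 = £4,436.34
Difference = |£2,210.36 − £4,436.34| = £2,225.98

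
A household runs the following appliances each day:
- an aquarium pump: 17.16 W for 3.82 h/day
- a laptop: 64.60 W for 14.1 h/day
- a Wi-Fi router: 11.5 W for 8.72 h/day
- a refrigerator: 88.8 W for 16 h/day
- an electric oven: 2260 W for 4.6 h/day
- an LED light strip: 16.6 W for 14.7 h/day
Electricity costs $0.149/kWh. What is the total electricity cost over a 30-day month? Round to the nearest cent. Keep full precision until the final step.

$58.72

aquarium pump: 17.16 W × 3.82 h × 30 d = 1,967 Wh = 1.967 kWh
laptop: 64.60 W × 14.1 h × 30 d = 27,326 Wh = 27.33 kWh
Wi-Fi router: 11.5 W × 8.72 h × 30 d = 3,008 Wh = 3.008 kWh
refrigerator: 88.8 W × 16 h × 30 d = 42,624 Wh = 42.62 kWh
electric oven: 2260 W × 4.6 h × 30 d = 311,880 Wh = 311.9 kWh
LED light strip: 16.6 W × 14.7 h × 30 d = 7,321 Wh = 7.321 kWh
Total energy = 1.967 + 27.33 + 3.008 + 42.62 + 311.9 + 7.321 = 394.1 kWh
Cost = 394.1 kWh × $0.149 = $58.72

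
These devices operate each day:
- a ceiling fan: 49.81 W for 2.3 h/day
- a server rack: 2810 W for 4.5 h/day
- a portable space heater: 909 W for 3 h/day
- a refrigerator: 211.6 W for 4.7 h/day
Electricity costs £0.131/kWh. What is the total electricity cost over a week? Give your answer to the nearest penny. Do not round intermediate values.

ceiling fan: 49.81 W × 2.3 h × 7 d = 802 Wh = 0.8019 kWh
server rack: 2810 W × 4.5 h × 7 d = 88,515 Wh = 88.52 kWh
portable space heater: 909 W × 3 h × 7 d = 19,089 Wh = 19.09 kWh
refrigerator: 211.6 W × 4.7 h × 7 d = 6,962 Wh = 6.962 kWh
Total energy = 0.8019 + 88.52 + 19.09 + 6.962 = 115.4 kWh
Cost = 115.4 kWh × £0.131 = £15.11

£15.11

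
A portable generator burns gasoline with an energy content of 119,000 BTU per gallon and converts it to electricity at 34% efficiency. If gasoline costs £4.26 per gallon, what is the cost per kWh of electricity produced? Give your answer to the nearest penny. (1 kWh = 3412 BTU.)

Electrical output per gallon = 119,000 BTU × 0.34 / 3412 BTU/kWh = 11.86 kWh
Cost per kWh = £4.26 / 11.86 kWh = £0.359

£0.36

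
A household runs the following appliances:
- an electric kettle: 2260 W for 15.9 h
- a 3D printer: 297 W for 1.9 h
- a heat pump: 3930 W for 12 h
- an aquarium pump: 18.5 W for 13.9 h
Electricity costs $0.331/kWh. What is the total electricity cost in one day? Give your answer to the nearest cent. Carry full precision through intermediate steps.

electric kettle: 2260 W × 15.9 h = 35,934 Wh = 35.93 kWh
3D printer: 297 W × 1.9 h = 564 Wh = 0.5643 kWh
heat pump: 3930 W × 12 h = 47,160 Wh = 47.16 kWh
aquarium pump: 18.5 W × 13.9 h = 257 Wh = 0.2572 kWh
Total energy = 35.93 + 0.5643 + 47.16 + 0.2572 = 83.92 kWh
Cost = 83.92 kWh × $0.331 = $27.78

$27.78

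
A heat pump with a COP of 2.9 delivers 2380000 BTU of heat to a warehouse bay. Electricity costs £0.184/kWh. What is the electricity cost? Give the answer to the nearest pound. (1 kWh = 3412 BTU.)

£44

Heat delivered = 2,380,000 BTU / 3412 = 697.5 kWh
Electrical input = 697.5 kWh / 2.9 = 240.5 kWh
Cost = 240.5 × £0.184/kWh = £44.26 ≈ £44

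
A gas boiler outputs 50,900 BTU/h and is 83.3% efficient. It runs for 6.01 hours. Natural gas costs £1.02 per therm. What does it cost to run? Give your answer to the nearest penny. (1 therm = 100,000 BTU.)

Heat delivered = 50,900 BTU/h × 6.01 h = 305,909 BTU
Gas input = 305,909 / 0.833 = 367,238 BTU
= 367,238 / 100,000 = 3.672 therm
Cost = 3.672 × £1.02/therm = £3.75

£3.75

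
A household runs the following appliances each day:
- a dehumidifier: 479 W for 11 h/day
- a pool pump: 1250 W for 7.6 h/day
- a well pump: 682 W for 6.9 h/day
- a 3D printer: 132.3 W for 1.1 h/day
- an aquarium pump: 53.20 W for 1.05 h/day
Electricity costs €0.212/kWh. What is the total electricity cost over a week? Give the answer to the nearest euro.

dehumidifier: 479 W × 11 h × 7 d = 36,883 Wh = 36.88 kWh
pool pump: 1250 W × 7.6 h × 7 d = 66,500 Wh = 66.5 kWh
well pump: 682 W × 6.9 h × 7 d = 32,941 Wh = 32.94 kWh
3D printer: 132.3 W × 1.1 h × 7 d = 1,019 Wh = 1.019 kWh
aquarium pump: 53.20 W × 1.05 h × 7 d = 391 Wh = 0.391 kWh
Total energy = 36.88 + 66.5 + 32.94 + 1.019 + 0.391 = 137.7 kWh
Cost = 137.7 kWh × €0.212 = €29.20 ≈ €29

€29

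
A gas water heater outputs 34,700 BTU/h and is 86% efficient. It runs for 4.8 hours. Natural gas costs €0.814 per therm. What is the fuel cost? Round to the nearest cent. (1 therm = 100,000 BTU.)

Heat delivered = 34,700 BTU/h × 4.8 h = 166,560 BTU
Gas input = 166,560 / 0.86 = 193,674 BTU
= 193,674 / 100,000 = 1.937 therm
Cost = 1.937 × €0.814/therm = €1.58

€1.58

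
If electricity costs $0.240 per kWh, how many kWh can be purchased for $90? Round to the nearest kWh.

375 kWh

$90 / $0.240 per kWh = 375 kWh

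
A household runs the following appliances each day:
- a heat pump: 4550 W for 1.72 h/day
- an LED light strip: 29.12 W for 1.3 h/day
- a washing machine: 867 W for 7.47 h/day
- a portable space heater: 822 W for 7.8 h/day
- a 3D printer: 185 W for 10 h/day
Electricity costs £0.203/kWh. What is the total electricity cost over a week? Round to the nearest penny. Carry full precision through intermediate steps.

£32.12

heat pump: 4550 W × 1.72 h × 7 d = 54,782 Wh = 54.78 kWh
LED light strip: 29.12 W × 1.3 h × 7 d = 265 Wh = 0.265 kWh
washing machine: 867 W × 7.47 h × 7 d = 45,335 Wh = 45.34 kWh
portable space heater: 822 W × 7.8 h × 7 d = 44,881 Wh = 44.88 kWh
3D printer: 185 W × 10 h × 7 d = 12,950 Wh = 12.95 kWh
Total energy = 54.78 + 0.265 + 45.34 + 44.88 + 12.95 = 158.2 kWh
Cost = 158.2 kWh × £0.203 = £32.12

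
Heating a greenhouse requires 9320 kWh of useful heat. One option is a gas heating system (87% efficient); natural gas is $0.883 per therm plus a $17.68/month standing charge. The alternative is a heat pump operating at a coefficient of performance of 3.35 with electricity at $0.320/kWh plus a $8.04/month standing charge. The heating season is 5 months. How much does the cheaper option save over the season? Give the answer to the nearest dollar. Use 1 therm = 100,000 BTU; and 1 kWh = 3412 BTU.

$519

Heat load = 9320 kWh × 3412 = 31,799,840 BTU
Gas: input = 31,799,840 / 0.87 = 36,551,540 BTU = 365.5 therm → 365.5 × $0.883 = $322.75; + 5 × $17.68 standing = $411.15
Heat pump: 31,799,840 BTU / 3412 = 9,320 kWh heat; / 3.35 = 2,782 kWh in → × $0.320 = $890.27; + 5 × $8.04 standing = $930.47
Difference = |$411.15 − $930.47| = $519.32 ≈ $519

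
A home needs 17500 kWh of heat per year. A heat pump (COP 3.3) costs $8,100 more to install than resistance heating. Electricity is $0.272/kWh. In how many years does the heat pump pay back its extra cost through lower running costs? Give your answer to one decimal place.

2.4 years

Resistance: 17500 kWh × $0.272 = $4,760.00/yr
Heat pump: 17500 / 3.3 = 5303 kWh in → × $0.272 = $1,442.42/yr
Annual savings = $3,317.58
Payback = $8,100 / $3,317.58 = 2.44 years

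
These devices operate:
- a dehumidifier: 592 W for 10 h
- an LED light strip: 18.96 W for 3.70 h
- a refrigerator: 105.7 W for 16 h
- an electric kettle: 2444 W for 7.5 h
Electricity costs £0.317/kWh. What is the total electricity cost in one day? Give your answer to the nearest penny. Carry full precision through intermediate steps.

£8.25

dehumidifier: 592 W × 10 h = 5,920 Wh = 5.92 kWh
LED light strip: 18.96 W × 3.70 h = 70 Wh = 0.07015 kWh
refrigerator: 105.7 W × 16 h = 1,691 Wh = 1.691 kWh
electric kettle: 2444 W × 7.5 h = 18,330 Wh = 18.33 kWh
Total energy = 5.92 + 0.07015 + 1.691 + 18.33 = 26.01 kWh
Cost = 26.01 kWh × £0.317 = £8.25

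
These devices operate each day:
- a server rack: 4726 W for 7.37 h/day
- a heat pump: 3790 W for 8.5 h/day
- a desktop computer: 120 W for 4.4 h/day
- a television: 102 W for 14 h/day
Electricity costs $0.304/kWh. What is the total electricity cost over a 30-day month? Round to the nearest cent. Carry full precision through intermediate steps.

$629.29

server rack: 4726 W × 7.37 h × 30 d = 1,044,919 Wh = 1,045 kWh
heat pump: 3790 W × 8.5 h × 30 d = 966,450 Wh = 966.5 kWh
desktop computer: 120 W × 4.4 h × 30 d = 15,840 Wh = 15.84 kWh
television: 102 W × 14 h × 30 d = 42,840 Wh = 42.84 kWh
Total energy = 1,045 + 966.5 + 15.84 + 42.84 = 2,070 kWh
Cost = 2,070 kWh × $0.304 = $629.29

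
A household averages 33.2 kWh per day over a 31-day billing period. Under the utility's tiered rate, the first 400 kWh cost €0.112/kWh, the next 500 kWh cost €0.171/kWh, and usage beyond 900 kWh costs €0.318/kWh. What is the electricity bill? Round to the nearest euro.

Usage = 33.2 kWh/day × 31 days = 1029.2 kWh
First 400 kWh × €0.112 = €44.80
Next 500 kWh × €0.171 = €85.50
Remaining 129.2 kWh × €0.318 = €41.09
Total = €171.39 ≈ €171

€171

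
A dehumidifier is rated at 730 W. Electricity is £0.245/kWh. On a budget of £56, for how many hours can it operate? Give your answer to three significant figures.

313 h

Energy budget = £56 / £0.245 per kWh = 228.6 kWh = 228,571 Wh
Runtime = 228,571 Wh / 730 W = 313.1 h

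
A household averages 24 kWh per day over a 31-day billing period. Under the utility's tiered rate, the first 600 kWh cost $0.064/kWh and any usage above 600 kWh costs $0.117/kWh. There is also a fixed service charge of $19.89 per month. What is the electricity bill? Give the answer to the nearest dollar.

$75

Usage = 24 kWh/day × 31 days = 744 kWh
First 600 kWh × $0.064 = $38.40
Remaining 144 kWh × $0.117 = $16.85
Energy charge = $55.25; + service $19.89 = $75.14 ≈ $75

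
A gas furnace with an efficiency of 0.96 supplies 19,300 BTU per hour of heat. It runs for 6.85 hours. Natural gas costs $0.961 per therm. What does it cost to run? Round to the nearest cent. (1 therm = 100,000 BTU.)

$1.32

Heat delivered = 19,300 BTU/h × 6.85 h = 132,205 BTU
Gas input = 132,205 / 0.96 = 137,714 BTU
= 137,714 / 100,000 = 1.377 therm
Cost = 1.377 × $0.961/therm = $1.32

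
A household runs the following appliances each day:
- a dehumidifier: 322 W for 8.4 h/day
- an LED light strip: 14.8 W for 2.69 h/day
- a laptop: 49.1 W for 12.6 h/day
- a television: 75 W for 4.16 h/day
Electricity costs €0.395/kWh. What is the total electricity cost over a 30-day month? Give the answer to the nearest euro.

€44

dehumidifier: 322 W × 8.4 h × 30 d = 81,144 Wh = 81.14 kWh
LED light strip: 14.8 W × 2.69 h × 30 d = 1,194 Wh = 1.194 kWh
laptop: 49.1 W × 12.6 h × 30 d = 18,560 Wh = 18.56 kWh
television: 75 W × 4.16 h × 30 d = 9,360 Wh = 9.36 kWh
Total energy = 81.14 + 1.194 + 18.56 + 9.36 = 110.3 kWh
Cost = 110.3 kWh × €0.395 = €43.55 ≈ €44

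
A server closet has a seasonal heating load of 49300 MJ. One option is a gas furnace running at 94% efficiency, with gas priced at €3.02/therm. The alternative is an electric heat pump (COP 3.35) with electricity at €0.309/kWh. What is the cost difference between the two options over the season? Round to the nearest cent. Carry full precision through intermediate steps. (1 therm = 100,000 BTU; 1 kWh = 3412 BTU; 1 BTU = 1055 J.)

€238.04

Heat load = 49300 MJ = 49,300,000,000 J / 1055 = 46,729,858 BTU
Gas: input = 46,729,858 / 0.940 = 49,712,615 BTU = 497.1 therm → 497.1 × €3.02 = €1,501.32
Heat pump: 46,729,858 BTU / 3412 = 13,700 kWh heat; / 3.35 = 4,088 kWh in → × €0.309 = €1,263.28
Difference = |€1,501.32 − €1,263.28| = €238.04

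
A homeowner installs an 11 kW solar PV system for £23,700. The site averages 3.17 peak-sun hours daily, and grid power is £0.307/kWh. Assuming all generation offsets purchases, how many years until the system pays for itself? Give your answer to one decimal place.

6.1 years

Daily generation = 11 kW × 3.17 h = 34.87 kWh
Annual generation = 34.87 × 365 = 12728 kWh
Annual savings = 12728 × £0.307 = £3,907.36
Payback = £23,700 / £3,907.36 = 6.07 years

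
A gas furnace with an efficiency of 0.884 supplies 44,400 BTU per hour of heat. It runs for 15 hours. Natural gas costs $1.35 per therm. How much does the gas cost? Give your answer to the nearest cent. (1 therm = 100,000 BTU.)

$10.17

Heat delivered = 44,400 BTU/h × 15 h = 666,000 BTU
Gas input = 666,000 / 0.884 = 753,394 BTU
= 753,394 / 100,000 = 7.534 therm
Cost = 7.534 × $1.35/therm = $10.17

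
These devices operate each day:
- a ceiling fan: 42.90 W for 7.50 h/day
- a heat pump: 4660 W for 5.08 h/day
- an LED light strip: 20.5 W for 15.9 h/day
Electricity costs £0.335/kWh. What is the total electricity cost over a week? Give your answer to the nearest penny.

ceiling fan: 42.90 W × 7.50 h × 7 d = 2,252 Wh = 2.252 kWh
heat pump: 4660 W × 5.08 h × 7 d = 165,710 Wh = 165.7 kWh
LED light strip: 20.5 W × 15.9 h × 7 d = 2,282 Wh = 2.282 kWh
Total energy = 2.252 + 165.7 + 2.282 = 170.2 kWh
Cost = 170.2 kWh × £0.335 = £57.03

£57.03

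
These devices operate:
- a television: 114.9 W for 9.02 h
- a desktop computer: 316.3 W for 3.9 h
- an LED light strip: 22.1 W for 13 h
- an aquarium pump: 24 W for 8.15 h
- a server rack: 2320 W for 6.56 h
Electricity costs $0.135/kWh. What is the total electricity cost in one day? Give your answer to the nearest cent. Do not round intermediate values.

$2.43

television: 114.9 W × 9.02 h = 1,036 Wh = 1.036 kWh
desktop computer: 316.3 W × 3.9 h = 1,234 Wh = 1.234 kWh
LED light strip: 22.1 W × 13 h = 287 Wh = 0.2873 kWh
aquarium pump: 24 W × 8.15 h = 196 Wh = 0.1956 kWh
server rack: 2320 W × 6.56 h = 15,219 Wh = 15.22 kWh
Total energy = 1.036 + 1.234 + 0.2873 + 0.1956 + 15.22 = 17.97 kWh
Cost = 17.97 kWh × $0.135 = $2.43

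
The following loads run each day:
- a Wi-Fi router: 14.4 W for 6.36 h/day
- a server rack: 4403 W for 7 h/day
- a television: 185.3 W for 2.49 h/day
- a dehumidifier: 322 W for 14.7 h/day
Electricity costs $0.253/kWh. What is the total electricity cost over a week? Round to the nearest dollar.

Wi-Fi router: 14.4 W × 6.36 h × 7 d = 641 Wh = 0.6411 kWh
server rack: 4403 W × 7 h × 7 d = 215,747 Wh = 215.7 kWh
television: 185.3 W × 2.49 h × 7 d = 3,230 Wh = 3.23 kWh
dehumidifier: 322 W × 14.7 h × 7 d = 33,134 Wh = 33.13 kWh
Total energy = 0.6411 + 215.7 + 3.23 + 33.13 = 252.8 kWh
Cost = 252.8 kWh × $0.253 = $63.95 ≈ $64

$64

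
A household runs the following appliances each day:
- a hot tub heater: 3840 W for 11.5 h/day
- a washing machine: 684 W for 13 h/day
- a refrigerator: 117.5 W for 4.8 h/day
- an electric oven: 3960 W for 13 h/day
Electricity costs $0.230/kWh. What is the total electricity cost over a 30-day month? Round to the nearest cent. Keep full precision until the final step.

$725.16

hot tub heater: 3840 W × 11.5 h × 30 d = 1,324,800 Wh = 1,325 kWh
washing machine: 684 W × 13 h × 30 d = 266,760 Wh = 266.8 kWh
refrigerator: 117.5 W × 4.8 h × 30 d = 16,920 Wh = 16.92 kWh
electric oven: 3960 W × 13 h × 30 d = 1,544,400 Wh = 1,544 kWh
Total energy = 1,325 + 266.8 + 16.92 + 1,544 = 3,153 kWh
Cost = 3,153 kWh × $0.230 = $725.16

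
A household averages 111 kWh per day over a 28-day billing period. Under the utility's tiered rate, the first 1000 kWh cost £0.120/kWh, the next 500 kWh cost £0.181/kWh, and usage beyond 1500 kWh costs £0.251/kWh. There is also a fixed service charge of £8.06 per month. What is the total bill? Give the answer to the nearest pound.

£622

Usage = 111 kWh/day × 28 days = 3108 kWh
First 1000 kWh × £0.120 = £120.00
Next 500 kWh × £0.181 = £90.50
Remaining 1608 kWh × £0.251 = £403.61
Energy charge = £614.11; + service £8.06 = £622.17 ≈ £622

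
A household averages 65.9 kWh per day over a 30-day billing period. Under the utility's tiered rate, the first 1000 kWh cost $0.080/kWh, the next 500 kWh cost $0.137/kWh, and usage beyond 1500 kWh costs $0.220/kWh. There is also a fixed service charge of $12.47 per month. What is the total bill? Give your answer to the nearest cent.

$265.91

Usage = 65.9 kWh/day × 30 days = 1977 kWh
First 1000 kWh × $0.080 = $80.00
Next 500 kWh × $0.137 = $68.50
Remaining 477 kWh × $0.220 = $104.94
Energy charge = $253.44; + service $12.47 = $265.91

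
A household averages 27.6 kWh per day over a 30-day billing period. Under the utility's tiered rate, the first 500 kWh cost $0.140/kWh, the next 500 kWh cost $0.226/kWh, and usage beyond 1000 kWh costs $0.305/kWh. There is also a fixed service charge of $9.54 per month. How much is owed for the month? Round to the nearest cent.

$153.67

Usage = 27.6 kWh/day × 30 days = 828 kWh
First 500 kWh × $0.140 = $70.00
Next 328 kWh × $0.226 = $74.13
Remaining tier: 0 kWh (not reached)
Energy charge = $144.13; + service $9.54 = $153.67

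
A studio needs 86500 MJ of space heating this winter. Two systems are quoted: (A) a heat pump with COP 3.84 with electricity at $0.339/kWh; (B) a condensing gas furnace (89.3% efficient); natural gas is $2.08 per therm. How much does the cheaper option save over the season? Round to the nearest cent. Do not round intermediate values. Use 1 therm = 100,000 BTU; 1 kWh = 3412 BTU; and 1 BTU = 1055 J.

Heat load = 86500 MJ = 86,500,000,000 J / 1055 = 81,990,521 BTU
Gas: input = 81,990,521 / 0.893 = 91,814,694 BTU = 918.1 therm → 918.1 × $2.08 = $1,909.75
Heat pump: 81,990,521 BTU / 3412 = 24,030 kWh heat; / 3.84 = 6,258 kWh in → × $0.339 = $2,121.40
Difference = |$1,909.75 − $2,121.40| = $211.66

$211.66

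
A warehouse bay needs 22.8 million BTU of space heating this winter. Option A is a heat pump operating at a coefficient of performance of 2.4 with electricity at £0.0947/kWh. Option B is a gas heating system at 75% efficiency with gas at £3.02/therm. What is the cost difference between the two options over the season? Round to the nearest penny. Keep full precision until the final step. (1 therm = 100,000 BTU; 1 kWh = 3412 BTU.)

£654.41

Heat load = 22.8 × 10⁶ BTU = 22,800,000 BTU
Gas: input = 22,800,000 / 0.75 = 30,400,000 BTU = 304 therm → 304 × £3.02 = £918.08
Heat pump: 22,800,000 BTU / 3412 = 6,682 kWh heat; / 2.4 = 2,784 kWh in → × £0.0947 = £263.67
Difference = |£918.08 − £263.67| = £654.41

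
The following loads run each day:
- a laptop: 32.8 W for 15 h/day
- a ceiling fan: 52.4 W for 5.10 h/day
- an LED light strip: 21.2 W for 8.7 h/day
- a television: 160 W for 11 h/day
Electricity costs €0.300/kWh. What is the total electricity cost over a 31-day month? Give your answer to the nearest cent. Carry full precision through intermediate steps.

€25.14

laptop: 32.8 W × 15 h × 31 d = 15,252 Wh = 15.25 kWh
ceiling fan: 52.4 W × 5.10 h × 31 d = 8,284 Wh = 8.284 kWh
LED light strip: 21.2 W × 8.7 h × 31 d = 5,718 Wh = 5.718 kWh
television: 160 W × 11 h × 31 d = 54,560 Wh = 54.56 kWh
Total energy = 15.25 + 8.284 + 5.718 + 54.56 = 83.81 kWh
Cost = 83.81 kWh × €0.300 = €25.14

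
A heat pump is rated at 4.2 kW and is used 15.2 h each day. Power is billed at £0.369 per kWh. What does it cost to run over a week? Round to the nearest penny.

Energy = 4200 W × 15.2 h/day × 7 days = 446,880 Wh = 446.9 kWh
Cost = 446.9 kWh × £0.369/kWh = £164.90

£164.90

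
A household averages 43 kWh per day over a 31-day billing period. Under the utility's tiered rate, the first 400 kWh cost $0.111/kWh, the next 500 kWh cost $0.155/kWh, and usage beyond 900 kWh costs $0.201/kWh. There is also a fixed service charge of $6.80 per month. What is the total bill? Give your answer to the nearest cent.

Usage = 43 kWh/day × 31 days = 1333 kWh
First 400 kWh × $0.111 = $44.40
Next 500 kWh × $0.155 = $77.50
Remaining 433 kWh × $0.201 = $87.03
Energy charge = $208.93; + service $6.80 = $215.73

$215.73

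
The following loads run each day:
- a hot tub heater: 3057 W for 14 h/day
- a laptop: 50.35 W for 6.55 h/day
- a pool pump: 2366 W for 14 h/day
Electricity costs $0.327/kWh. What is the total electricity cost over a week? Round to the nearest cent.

hot tub heater: 3057 W × 14 h × 7 d = 299,586 Wh = 299.6 kWh
laptop: 50.35 W × 6.55 h × 7 d = 2,309 Wh = 2.309 kWh
pool pump: 2366 W × 14 h × 7 d = 231,868 Wh = 231.9 kWh
Total energy = 299.6 + 2.309 + 231.9 = 533.8 kWh
Cost = 533.8 kWh × $0.327 = $174.54

$174.54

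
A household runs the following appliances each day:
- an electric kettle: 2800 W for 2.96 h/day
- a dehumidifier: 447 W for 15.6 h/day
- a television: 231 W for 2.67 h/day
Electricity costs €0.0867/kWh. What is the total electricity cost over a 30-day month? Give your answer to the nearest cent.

electric kettle: 2800 W × 2.96 h × 30 d = 248,640 Wh = 248.6 kWh
dehumidifier: 447 W × 15.6 h × 30 d = 209,196 Wh = 209.2 kWh
television: 231 W × 2.67 h × 30 d = 18,503 Wh = 18.5 kWh
Total energy = 248.6 + 209.2 + 18.5 = 476.3 kWh
Cost = 476.3 kWh × €0.0867 = €41.30

€41.30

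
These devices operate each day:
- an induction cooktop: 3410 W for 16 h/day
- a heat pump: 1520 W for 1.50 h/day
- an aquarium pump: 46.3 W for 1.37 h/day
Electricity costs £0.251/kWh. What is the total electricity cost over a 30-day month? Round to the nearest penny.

induction cooktop: 3410 W × 16 h × 30 d = 1,636,800 Wh = 1,637 kWh
heat pump: 1520 W × 1.50 h × 30 d = 68,400 Wh = 68.4 kWh
aquarium pump: 46.3 W × 1.37 h × 30 d = 1,903 Wh = 1.903 kWh
Total energy = 1,637 + 68.4 + 1.903 = 1,707 kWh
Cost = 1,707 kWh × £0.251 = £428.48

£428.48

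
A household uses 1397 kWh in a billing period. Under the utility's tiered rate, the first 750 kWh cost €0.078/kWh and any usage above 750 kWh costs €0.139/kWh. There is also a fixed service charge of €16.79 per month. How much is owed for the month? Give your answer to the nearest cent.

First 750 kWh × €0.078 = €58.50
Remaining 647 kWh × €0.139 = €89.93
Energy charge = €148.43; + service €16.79 = €165.22

€165.22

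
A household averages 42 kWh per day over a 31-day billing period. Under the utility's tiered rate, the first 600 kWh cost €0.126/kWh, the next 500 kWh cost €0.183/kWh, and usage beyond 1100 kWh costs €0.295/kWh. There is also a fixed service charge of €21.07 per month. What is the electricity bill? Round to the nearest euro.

Usage = 42 kWh/day × 31 days = 1302 kWh
First 600 kWh × €0.126 = €75.60
Next 500 kWh × €0.183 = €91.50
Remaining 202 kWh × €0.295 = €59.59
Energy charge = €226.69; + service €21.07 = €247.76 ≈ €248

€248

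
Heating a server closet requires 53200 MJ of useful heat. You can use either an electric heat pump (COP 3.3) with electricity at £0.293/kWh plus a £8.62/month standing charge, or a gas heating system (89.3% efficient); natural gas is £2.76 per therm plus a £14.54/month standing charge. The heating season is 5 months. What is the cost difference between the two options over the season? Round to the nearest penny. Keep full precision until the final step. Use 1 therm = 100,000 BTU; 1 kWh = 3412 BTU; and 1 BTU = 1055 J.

£275.92

Heat load = 53200 MJ = 53,200,000,000 J / 1055 = 50,426,540 BTU
Gas: input = 50,426,540 / 0.893 = 56,468,690 BTU = 564.7 therm → 564.7 × £2.76 = £1,558.54; + 5 × £14.54 standing = £1,631.24
Heat pump: 50,426,540 BTU / 3412 = 14,780 kWh heat; / 3.3 = 4,479 kWh in → × £0.293 = £1,312.21; + 5 × £8.62 standing = £1,355.31
Difference = |£1,631.24 − £1,355.31| = £275.92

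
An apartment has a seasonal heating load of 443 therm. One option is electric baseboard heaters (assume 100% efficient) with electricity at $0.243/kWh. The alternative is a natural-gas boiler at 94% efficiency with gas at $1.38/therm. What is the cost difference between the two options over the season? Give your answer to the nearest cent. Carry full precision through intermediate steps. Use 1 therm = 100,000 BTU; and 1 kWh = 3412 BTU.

$2504.65

Heat load = 443 therm × 100,000 = 44,300,000 BTU
Gas: input = 44,300,000 / 0.94 = 47,127,660 BTU = 471.3 therm → 471.3 × $1.38 = $650.36
Electric: 44,300,000 BTU / 3412 = 12,980 kWh → × $0.243 = $3,155.01
Difference = |$650.36 − $3,155.01| = $2,504.65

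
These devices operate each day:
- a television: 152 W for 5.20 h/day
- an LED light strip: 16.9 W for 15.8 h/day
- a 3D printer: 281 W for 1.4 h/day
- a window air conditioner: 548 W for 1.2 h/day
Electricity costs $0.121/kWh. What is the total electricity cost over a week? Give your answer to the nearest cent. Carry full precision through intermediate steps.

$1.79

television: 152 W × 5.20 h × 7 d = 5,533 Wh = 5.533 kWh
LED light strip: 16.9 W × 15.8 h × 7 d = 1,869 Wh = 1.869 kWh
3D printer: 281 W × 1.4 h × 7 d = 2,754 Wh = 2.754 kWh
window air conditioner: 548 W × 1.2 h × 7 d = 4,603 Wh = 4.603 kWh
Total energy = 5.533 + 1.869 + 2.754 + 4.603 = 14.76 kWh
Cost = 14.76 kWh × $0.121 = $1.79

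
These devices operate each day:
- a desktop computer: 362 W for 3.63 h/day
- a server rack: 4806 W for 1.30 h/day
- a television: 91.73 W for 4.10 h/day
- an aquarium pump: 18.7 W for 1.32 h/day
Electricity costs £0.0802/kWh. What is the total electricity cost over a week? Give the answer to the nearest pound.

desktop computer: 362 W × 3.63 h × 7 d = 9,198 Wh = 9.198 kWh
server rack: 4806 W × 1.30 h × 7 d = 43,735 Wh = 43.73 kWh
television: 91.73 W × 4.10 h × 7 d = 2,633 Wh = 2.633 kWh
aquarium pump: 18.7 W × 1.32 h × 7 d = 173 Wh = 0.1728 kWh
Total energy = 9.198 + 43.73 + 2.633 + 0.1728 = 55.74 kWh
Cost = 55.74 kWh × £0.0802 = £4.47 ≈ £4

£4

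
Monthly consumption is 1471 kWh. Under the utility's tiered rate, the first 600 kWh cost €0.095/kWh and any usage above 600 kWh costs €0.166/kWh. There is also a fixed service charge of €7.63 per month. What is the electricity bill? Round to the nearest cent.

First 600 kWh × €0.095 = €57.00
Remaining 871 kWh × €0.166 = €144.59
Energy charge = €201.59; + service €7.63 = €209.22

€209.22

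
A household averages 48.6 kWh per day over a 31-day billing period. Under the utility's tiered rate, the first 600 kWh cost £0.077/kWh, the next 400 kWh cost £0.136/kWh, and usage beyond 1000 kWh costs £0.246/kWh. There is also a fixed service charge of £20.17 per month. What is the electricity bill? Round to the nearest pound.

Usage = 48.6 kWh/day × 31 days = 1506.6 kWh
First 600 kWh × £0.077 = £46.20
Next 400 kWh × £0.136 = £54.40
Remaining 506.6 kWh × £0.246 = £124.62
Energy charge = £225.22; + service £20.17 = £245.39 ≈ £245

£245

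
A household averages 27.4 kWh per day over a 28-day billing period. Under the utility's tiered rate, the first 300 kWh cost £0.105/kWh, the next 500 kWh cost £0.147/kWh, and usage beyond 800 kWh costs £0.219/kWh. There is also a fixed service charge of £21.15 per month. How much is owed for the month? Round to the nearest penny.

£121.33

Usage = 27.4 kWh/day × 28 days = 767.2 kWh
First 300 kWh × £0.105 = £31.50
Next 467.2 kWh × £0.147 = £68.68
Remaining tier: 0 kWh (not reached)
Energy charge = £100.18; + service £21.15 = £121.33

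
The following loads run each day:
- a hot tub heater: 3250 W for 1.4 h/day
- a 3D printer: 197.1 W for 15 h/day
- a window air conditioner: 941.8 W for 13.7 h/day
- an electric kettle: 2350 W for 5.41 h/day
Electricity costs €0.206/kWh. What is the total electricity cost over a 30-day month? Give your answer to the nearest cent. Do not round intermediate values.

hot tub heater: 3250 W × 1.4 h × 30 d = 136,500 Wh = 136.5 kWh
3D printer: 197.1 W × 15 h × 30 d = 88,695 Wh = 88.69 kWh
window air conditioner: 941.8 W × 13.7 h × 30 d = 387,080 Wh = 387.1 kWh
electric kettle: 2350 W × 5.41 h × 30 d = 381,405 Wh = 381.4 kWh
Total energy = 136.5 + 88.69 + 387.1 + 381.4 = 993.7 kWh
Cost = 993.7 kWh × €0.206 = €204.70

€204.70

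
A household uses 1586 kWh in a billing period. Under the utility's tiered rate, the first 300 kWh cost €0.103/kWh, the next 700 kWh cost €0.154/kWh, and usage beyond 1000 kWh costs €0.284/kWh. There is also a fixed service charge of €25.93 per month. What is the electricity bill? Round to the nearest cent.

First 300 kWh × €0.103 = €30.90
Next 700 kWh × €0.154 = €107.80
Remaining 586 kWh × €0.284 = €166.42
Energy charge = €305.12; + service €25.93 = €331.05

€331.05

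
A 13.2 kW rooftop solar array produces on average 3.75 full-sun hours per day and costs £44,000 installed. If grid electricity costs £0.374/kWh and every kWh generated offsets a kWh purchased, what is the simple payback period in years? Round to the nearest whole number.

Daily generation = 13.2 kW × 3.75 h = 49.5 kWh
Annual generation = 49.5 × 365 = 18068 kWh
Annual savings = 18068 × £0.374 = £6,757.24
Payback = £44,000 / £6,757.24 = 6.51 years

7 years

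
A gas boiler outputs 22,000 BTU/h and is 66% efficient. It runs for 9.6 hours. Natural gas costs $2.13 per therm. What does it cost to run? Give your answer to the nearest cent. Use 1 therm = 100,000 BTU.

Heat delivered = 22,000 BTU/h × 9.6 h = 211,200 BTU
Gas input = 211,200 / 0.66 = 320,000 BTU
= 320,000 / 100,000 = 3.2 therm
Cost = 3.2 × $2.13/therm = $6.82

$6.82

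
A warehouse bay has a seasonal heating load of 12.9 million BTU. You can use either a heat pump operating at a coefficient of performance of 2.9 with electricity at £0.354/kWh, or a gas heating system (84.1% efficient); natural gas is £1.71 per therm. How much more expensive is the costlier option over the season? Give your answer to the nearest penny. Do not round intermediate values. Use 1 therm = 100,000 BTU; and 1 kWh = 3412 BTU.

£199.22

Heat load = 12.9 × 10⁶ BTU = 12,900,000 BTU
Gas: input = 12,900,000 / 0.841 = 15,338,882 BTU = 153.4 therm → 153.4 × £1.71 = £262.29
Heat pump: 12,900,000 BTU / 3412 = 3,781 kWh heat; / 2.9 = 1,304 kWh in → × £0.354 = £461.52
Difference = |£262.29 − £461.52| = £199.22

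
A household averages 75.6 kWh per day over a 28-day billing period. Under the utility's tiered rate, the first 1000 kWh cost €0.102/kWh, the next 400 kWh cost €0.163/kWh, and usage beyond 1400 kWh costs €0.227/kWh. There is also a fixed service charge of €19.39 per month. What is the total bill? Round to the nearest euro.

€349

Usage = 75.6 kWh/day × 28 days = 2116.8 kWh
First 1000 kWh × €0.102 = €102.00
Next 400 kWh × €0.163 = €65.20
Remaining 716.8 kWh × €0.227 = €162.71
Energy charge = €329.91; + service €19.39 = €349.30 ≈ €349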